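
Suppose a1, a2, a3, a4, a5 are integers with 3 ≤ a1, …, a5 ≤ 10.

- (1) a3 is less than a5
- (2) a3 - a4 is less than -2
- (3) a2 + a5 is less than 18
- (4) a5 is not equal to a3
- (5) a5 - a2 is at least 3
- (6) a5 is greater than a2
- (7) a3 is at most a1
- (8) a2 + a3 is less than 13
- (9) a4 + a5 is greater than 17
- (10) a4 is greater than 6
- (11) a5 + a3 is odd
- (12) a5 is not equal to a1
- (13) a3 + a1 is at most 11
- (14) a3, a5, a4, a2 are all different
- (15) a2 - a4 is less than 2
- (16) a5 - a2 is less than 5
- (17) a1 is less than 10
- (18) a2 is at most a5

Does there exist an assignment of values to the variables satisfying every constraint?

Setting (a1, a2, a3, a4, a5) = (6, 7, 3, 8, 10) satisfies everything: constraint 2: a3 - a4 = -5; constraint 3: a2 + a5 = 17; constraint 5: a5 - a2 = 3, and the others follow.

Satisfiable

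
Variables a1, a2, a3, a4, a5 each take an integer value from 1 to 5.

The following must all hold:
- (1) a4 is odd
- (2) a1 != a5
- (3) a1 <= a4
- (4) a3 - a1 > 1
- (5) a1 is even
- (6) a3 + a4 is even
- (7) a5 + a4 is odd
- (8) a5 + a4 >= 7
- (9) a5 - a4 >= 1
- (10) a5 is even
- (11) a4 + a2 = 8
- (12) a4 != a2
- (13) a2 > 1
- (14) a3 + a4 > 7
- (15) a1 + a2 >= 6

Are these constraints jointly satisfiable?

Satisfiable

The assignment a1 = 2, a2 = 5, a3 = 5, a4 = 3, a5 = 4 works:
  constraint 4 holds since a3 - a1 = 3.
  constraint 8 holds since a5 + a4 = 7.
  constraint 9 holds since a5 - a4 = 1.
The rest check out directly.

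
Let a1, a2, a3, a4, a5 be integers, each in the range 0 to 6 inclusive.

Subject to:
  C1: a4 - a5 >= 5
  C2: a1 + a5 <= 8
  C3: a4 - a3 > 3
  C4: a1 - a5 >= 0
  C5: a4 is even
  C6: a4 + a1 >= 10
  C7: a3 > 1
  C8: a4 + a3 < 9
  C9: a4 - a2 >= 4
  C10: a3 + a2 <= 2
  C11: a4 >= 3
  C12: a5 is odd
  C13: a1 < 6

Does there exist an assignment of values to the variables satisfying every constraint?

Satisfiable

Take a1 = 4, a2 = 0, a3 = 2, a4 = 6, a5 = 1. Then constraint 1: a4 - a5 = 5; constraint 2: a1 + a5 = 5, and every other listed constraint is also met.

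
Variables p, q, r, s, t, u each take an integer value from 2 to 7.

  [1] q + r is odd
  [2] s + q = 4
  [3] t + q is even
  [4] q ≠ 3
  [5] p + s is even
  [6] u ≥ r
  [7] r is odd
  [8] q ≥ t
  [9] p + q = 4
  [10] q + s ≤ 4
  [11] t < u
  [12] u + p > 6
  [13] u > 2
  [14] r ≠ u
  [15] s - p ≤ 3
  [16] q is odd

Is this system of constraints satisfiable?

Unsatisfiable

Constraint 16 makes q odd and constraint 7 makes r odd, so q + r must be even. Constraint 1 says q + r is odd — contradiction.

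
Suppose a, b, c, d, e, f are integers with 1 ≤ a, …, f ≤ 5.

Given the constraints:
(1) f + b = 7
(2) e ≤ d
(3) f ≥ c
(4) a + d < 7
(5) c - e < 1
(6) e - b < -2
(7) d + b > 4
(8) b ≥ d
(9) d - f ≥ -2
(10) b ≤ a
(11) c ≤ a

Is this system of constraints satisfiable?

One satisfying assignment is a = 5, b = 4, c = 1, d = 1, e = 1, f = 3.
For the less obvious constraints — constraint 1: f + b = 7; constraint 4: a + d = 6 — and the others hold by inspection.

Satisfiable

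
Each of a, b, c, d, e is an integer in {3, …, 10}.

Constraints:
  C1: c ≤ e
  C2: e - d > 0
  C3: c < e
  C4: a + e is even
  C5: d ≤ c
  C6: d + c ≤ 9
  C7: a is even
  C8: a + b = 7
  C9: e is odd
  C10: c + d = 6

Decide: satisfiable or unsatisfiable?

Unsatisfiable

Constraint 7 makes a even and constraint 9 makes e odd, so a + e must be odd. Constraint 4 says a + e is even — contradiction.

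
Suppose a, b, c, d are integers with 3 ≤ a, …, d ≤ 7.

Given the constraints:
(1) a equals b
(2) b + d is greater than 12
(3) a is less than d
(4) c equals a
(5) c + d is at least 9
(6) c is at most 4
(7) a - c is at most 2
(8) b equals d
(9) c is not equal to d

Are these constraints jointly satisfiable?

Unsatisfiable

From constraints 1, 4, and 8, c = a = b = d, so c = d. But constraint 9 says c ≠ d. Contradiction.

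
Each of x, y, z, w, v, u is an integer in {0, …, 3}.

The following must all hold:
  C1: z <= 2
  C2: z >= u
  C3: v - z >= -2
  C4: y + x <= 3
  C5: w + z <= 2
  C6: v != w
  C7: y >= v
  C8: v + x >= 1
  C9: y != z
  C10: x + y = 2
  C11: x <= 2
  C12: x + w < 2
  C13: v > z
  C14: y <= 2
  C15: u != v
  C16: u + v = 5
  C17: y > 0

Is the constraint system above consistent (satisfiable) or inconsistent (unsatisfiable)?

From constraints 1 and 2: u ≤ z ≤ 2. From constraints 7 and 14: v ≤ y ≤ 2. Hence u + v ≤ 4. But constraint 16 requires u + v = 5, and 5 > 4. Contradiction.

Unsatisfiable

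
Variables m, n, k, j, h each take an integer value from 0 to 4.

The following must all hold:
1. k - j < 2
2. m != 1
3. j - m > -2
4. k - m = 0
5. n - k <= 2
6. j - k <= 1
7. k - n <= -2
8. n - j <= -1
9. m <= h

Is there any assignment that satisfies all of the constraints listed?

Unsatisfiable

Constraints 6, 7, and 8 give n − k ≥ 2, k − j ≥ -1, j − n ≥ 1.
Adding all 3 inequalities: the left sides telescope to 0, and the right sides sum to 2 + (-1) + 1 = 2. So 0 ≥ 2, which is false.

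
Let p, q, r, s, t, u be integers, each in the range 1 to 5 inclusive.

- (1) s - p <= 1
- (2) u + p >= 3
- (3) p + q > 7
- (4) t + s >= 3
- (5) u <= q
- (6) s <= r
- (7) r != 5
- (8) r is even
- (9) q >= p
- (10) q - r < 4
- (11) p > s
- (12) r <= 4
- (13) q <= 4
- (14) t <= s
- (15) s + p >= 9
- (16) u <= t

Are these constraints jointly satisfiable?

Unsatisfiable

From constraints 6 and 12: s ≤ r ≤ 4. From constraints 9 and 13: p ≤ q ≤ 4. Hence s + p ≤ 8. But constraint 15 requires s + p ≥ 9, and 9 > 8. Contradiction.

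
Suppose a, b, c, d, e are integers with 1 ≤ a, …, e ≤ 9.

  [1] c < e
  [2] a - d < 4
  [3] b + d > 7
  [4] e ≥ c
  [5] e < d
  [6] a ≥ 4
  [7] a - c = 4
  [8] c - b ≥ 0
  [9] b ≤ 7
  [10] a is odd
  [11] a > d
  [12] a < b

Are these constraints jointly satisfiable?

Unsatisfiable

Constraints 1, 5, 8, 11, and 12 give e < d, d < a, a < b, b ≤ c, c < e. Chaining: e < d < a < b ≤ c < e, which forces e < e — impossible.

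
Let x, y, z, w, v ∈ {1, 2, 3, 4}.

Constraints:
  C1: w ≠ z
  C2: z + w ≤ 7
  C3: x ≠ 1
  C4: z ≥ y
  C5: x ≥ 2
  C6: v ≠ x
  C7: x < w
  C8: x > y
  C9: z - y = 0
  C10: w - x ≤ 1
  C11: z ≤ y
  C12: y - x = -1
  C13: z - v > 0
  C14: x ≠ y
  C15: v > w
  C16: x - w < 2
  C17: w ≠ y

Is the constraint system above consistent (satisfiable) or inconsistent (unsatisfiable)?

Constraints 7, 8, 11, 13, and 15 give z ≤ y, y < x, x < w, w < v, v < z. Chaining: z ≤ y < x < w < v < z, which forces z < z — impossible.

Unsatisfiable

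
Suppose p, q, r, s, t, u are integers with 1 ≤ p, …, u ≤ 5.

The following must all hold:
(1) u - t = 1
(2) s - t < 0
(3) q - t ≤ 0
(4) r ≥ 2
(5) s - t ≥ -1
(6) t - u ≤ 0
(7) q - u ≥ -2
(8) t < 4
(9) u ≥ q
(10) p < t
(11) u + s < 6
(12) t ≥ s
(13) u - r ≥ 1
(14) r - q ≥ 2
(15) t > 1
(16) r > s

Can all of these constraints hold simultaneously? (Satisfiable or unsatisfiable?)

Unsatisfiable

Constraints 7, 13, and 14 give q − u ≥ -2, u − r ≥ 1, r − q ≥ 2.
Adding all 3 inequalities: the left sides telescope to 0, and the right sides sum to (-2) + 1 + 2 = 1. So 0 ≥ 1, which is false.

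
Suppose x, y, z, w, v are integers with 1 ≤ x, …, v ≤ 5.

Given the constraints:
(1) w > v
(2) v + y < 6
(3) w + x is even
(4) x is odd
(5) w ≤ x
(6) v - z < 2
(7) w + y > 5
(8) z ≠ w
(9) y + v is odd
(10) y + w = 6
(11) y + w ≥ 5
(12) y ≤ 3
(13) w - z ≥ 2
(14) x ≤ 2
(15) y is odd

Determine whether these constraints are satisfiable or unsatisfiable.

Unsatisfiable

From constraint 12: y ≤ 3. From constraints 5 and 14: w ≤ x ≤ 2. Hence y + w ≤ 5. But constraint 10 requires y + w = 6, and 6 > 5. Contradiction.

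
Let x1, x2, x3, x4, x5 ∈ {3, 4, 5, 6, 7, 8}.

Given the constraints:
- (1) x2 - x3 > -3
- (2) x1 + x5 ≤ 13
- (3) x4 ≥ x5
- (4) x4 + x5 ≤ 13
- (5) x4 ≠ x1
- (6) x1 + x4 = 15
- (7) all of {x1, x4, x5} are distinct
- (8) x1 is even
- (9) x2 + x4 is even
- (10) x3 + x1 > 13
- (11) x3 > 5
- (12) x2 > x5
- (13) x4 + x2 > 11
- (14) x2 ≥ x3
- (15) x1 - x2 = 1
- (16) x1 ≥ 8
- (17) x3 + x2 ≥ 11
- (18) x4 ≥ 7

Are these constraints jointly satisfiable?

Satisfiable

Setting (x1, x2, x3, x4, x5) = (8, 7, 7, 7, 5) satisfies everything: constraint 1: x2 - x3 = 0; constraint 2: x1 + x5 = 13; constraint 4: x4 + x5 = 12, and the others follow.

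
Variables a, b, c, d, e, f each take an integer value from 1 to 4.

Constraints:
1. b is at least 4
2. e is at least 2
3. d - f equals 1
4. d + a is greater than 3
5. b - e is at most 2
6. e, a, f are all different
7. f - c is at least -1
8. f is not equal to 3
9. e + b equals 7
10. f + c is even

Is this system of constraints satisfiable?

Satisfiable

The assignment a = 4, b = 4, c = 1, d = 2, e = 3, f = 1 works:
  constraint 3 holds since d - f = 1.
  constraint 4 holds since d + a = 6.
The rest check out directly.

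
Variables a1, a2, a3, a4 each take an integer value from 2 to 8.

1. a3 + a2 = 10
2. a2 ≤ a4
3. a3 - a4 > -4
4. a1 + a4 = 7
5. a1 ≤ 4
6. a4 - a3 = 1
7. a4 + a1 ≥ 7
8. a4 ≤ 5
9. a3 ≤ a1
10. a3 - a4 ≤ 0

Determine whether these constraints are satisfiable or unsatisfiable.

Unsatisfiable

From constraints 5 and 9: a3 ≤ a1 ≤ 4. From constraints 2 and 8: a2 ≤ a4 ≤ 5. Hence a3 + a2 ≤ 9. But constraint 1 requires a3 + a2 = 10, and 10 > 9. Contradiction.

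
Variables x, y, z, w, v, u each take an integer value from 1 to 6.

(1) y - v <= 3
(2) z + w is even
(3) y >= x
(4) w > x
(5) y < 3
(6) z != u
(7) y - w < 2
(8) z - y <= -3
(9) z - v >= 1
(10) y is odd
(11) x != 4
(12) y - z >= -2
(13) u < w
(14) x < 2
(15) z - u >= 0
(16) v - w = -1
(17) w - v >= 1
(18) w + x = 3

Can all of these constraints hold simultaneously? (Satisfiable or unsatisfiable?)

Constraints 1, 8, and 9 give y − z ≥ 3, z − v ≥ 1, v − y ≥ -3.
Adding all 3 inequalities: the left sides telescope to 0, and the right sides sum to 3 + 1 + (-3) = 1. So 0 ≥ 1, which is false.

Unsatisfiable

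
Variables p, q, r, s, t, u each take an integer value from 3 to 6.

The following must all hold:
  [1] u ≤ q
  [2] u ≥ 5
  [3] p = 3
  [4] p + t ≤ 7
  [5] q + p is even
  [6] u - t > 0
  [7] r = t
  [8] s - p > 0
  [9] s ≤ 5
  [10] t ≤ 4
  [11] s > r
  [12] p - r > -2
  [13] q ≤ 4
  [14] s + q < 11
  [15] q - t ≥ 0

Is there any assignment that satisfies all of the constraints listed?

Unsatisfiable

From constraint 2: u ≥ 5. From constraints 1 and 13: u ≤ q and q ≤ 4, so u ≤ 4. But 4 < 5, so no value of u works.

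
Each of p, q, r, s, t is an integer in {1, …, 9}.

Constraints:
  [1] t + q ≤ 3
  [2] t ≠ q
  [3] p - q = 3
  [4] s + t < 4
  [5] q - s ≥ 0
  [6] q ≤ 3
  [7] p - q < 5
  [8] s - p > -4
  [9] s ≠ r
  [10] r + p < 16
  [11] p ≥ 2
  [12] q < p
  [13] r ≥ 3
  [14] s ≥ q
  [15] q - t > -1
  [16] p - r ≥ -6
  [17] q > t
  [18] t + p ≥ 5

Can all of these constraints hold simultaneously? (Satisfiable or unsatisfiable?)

One satisfying assignment is p = 5, q = 2, r = 8, s = 2, t = 1.
For the less obvious constraints — constraint 1: t + q = 3; constraint 3: p - q = 3 — and the others hold by inspection.

Satisfiable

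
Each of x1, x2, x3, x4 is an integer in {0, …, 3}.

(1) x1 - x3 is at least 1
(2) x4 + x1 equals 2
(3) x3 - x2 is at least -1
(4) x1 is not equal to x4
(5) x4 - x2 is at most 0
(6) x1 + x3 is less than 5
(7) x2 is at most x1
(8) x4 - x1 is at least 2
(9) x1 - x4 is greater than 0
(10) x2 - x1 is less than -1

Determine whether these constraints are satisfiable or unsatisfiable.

Unsatisfiable

Constraints 1, 3, 5, and 8 give x1 − x3 ≥ 1, x3 − x2 ≥ -1, x2 − x4 ≥ 0, x4 − x1 ≥ 2.
Adding all 4 inequalities: the left sides telescope to 0, and the right sides sum to 1 + (-1) + 0 + 2 = 2. So 0 ≥ 2, which is false.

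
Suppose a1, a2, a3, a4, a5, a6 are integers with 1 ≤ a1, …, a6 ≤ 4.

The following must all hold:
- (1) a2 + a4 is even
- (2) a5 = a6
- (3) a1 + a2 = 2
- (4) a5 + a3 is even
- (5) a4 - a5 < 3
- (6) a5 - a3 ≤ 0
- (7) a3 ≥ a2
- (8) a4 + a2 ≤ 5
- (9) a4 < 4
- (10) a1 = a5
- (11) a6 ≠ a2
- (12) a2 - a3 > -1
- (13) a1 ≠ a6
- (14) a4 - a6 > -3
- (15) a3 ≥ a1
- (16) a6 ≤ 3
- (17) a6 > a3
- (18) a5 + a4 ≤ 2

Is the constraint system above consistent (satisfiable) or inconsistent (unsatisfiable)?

Unsatisfiable

From constraints 2 and 10, a1 = a5 = a6, so a1 = a6. But constraint 13 says a1 ≠ a6. Contradiction.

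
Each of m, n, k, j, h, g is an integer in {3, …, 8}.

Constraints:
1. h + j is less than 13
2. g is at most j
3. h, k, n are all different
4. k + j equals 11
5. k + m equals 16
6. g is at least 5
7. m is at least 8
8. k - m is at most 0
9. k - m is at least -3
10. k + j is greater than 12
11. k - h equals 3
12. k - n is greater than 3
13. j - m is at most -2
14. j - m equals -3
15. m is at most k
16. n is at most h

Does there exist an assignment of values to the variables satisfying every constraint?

Unsatisfiable

From constraints 7 and 15: k ≥ m ≥ 8. From constraints 2 and 6: j ≥ g ≥ 5. Hence k + j ≥ 13. But constraint 4 requires k + j = 11, and 11 < 13. Contradiction.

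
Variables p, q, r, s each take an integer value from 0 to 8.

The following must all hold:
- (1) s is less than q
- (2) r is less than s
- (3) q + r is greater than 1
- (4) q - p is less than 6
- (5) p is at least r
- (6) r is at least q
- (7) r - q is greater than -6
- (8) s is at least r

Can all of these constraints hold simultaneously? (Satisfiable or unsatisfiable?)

Constraints 1, 2, and 6 give r < s, s < q, q ≤ r. Chaining: r < s < q ≤ r, which forces r < r — impossible.

Unsatisfiable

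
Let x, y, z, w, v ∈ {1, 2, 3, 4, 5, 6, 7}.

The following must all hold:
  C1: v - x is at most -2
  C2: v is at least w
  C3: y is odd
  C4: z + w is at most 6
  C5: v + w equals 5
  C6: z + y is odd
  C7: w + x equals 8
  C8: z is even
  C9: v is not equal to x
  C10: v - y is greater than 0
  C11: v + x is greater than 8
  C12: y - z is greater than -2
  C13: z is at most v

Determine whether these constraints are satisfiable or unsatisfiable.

Satisfiable

The assignment x = 6, y = 1, z = 2, w = 2, v = 3 works:
  constraint 1 holds since v - x = -3.
  constraint 4 holds since z + w = 4.
The rest check out directly.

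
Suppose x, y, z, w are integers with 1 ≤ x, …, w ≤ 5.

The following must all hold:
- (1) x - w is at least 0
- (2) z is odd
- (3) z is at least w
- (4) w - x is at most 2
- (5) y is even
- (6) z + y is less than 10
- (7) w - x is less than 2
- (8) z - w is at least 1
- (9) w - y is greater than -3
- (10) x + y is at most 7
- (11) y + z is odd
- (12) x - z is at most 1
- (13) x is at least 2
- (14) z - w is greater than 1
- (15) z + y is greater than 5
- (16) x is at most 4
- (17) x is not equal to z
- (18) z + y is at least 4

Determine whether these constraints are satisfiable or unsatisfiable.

Try x = 3, y = 2, z = 5, w = 2.
Check constraint 1: x - w = 1; constraint 4: w - x = -1. The remaining constraints are straightforward to verify.

Satisfiable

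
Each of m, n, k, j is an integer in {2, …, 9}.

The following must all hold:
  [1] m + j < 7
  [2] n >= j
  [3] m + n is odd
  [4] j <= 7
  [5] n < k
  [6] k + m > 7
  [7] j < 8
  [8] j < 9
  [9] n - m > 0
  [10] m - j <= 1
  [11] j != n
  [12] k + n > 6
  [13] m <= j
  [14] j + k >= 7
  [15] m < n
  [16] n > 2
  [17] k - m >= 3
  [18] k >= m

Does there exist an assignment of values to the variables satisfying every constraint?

Satisfiable

Setting (m, n, k, j) = (2, 3, 6, 2) satisfies everything: constraint 1: m + j = 4; constraint 6: k + m = 8; constraint 9: n - m = 1, and the others follow.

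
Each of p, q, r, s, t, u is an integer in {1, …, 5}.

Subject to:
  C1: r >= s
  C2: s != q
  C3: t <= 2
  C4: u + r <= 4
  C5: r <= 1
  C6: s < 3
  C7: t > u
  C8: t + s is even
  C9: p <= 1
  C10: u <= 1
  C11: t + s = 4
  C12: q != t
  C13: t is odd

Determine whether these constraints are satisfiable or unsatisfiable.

From constraint 3: t ≤ 2. From constraints 1 and 5: s ≤ r ≤ 1. Hence t + s ≤ 3. But constraint 11 requires t + s = 4, and 4 > 3. Contradiction.

Unsatisfiable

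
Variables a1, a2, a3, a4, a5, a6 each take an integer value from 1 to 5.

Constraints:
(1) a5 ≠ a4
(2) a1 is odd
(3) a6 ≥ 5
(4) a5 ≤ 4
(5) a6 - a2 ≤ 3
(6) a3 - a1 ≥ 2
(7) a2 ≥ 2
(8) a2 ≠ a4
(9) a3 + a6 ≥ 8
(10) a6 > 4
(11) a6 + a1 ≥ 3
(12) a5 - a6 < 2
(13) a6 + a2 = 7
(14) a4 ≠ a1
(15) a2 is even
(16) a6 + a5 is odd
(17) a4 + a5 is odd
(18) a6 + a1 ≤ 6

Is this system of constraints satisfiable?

Satisfiable

One satisfying assignment is a1 = 1, a2 = 2, a3 = 4, a4 = 3, a5 = 4, a6 = 5.
For the less obvious constraints — constraint 5: a6 - a2 = 3; constraint 6: a3 - a1 = 3; constraint 9: a3 + a6 = 9 — and the others hold by inspection.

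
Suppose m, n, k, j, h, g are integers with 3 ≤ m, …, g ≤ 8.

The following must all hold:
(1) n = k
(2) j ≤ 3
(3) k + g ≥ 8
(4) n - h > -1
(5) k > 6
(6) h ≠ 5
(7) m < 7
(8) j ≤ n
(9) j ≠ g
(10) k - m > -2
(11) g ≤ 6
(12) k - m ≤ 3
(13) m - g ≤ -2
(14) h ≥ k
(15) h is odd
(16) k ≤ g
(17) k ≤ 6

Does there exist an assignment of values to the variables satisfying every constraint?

Unsatisfiable

From constraint 5: k ≥ 7. From constraints 11 and 16: k ≤ g and g ≤ 6, so k ≤ 6. But 6 < 7, so no value of k works.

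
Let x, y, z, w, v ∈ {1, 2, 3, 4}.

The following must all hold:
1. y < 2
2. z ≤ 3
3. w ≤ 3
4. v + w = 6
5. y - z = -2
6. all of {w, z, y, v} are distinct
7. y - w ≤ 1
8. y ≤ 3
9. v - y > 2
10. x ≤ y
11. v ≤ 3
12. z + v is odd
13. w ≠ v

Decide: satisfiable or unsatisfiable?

Unsatisfiable

Constraints 2, 3, 8, and 11 confine each of w, z, y, v to the 3 values {1, …, 3} (the domain already gives each ≥ 1).
Constraint 6 requires all 4 of them to be distinct, but only 3 values are available — impossible by the pigeonhole principle.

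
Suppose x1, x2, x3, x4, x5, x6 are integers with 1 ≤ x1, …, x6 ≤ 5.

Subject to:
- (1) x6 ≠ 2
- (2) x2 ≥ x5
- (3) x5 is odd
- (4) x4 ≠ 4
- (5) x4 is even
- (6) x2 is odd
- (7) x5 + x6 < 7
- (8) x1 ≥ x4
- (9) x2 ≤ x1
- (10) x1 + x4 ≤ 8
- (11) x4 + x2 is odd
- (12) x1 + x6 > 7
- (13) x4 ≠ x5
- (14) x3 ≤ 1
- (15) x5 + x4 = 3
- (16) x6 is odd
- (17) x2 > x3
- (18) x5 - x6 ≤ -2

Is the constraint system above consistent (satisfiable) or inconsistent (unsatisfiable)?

Satisfiable

Setting (x1, x2, x3, x4, x5, x6) = (5, 3, 1, 2, 1, 3) satisfies everything: constraint 7: x5 + x6 = 4; constraint 10: x1 + x4 = 7, and the others follow.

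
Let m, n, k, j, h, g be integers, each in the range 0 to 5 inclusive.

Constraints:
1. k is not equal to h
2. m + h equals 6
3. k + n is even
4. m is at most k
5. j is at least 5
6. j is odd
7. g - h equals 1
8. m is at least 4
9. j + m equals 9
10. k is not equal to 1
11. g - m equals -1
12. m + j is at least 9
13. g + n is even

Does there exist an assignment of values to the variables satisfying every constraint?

Satisfiable

The assignment m = 4, n = 5, k = 5, j = 5, h = 2, g = 3 works:
  constraint 2 holds since m + h = 6.
  constraint 7 holds since g - h = 1.
The rest check out directly.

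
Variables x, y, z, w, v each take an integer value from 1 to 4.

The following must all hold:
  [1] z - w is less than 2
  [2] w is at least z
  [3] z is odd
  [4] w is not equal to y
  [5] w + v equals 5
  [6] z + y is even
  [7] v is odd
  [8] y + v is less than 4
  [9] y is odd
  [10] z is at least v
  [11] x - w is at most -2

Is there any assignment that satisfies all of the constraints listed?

Satisfiable

Setting (x, y, z, w, v) = (1, 1, 3, 4, 1) satisfies everything: constraint 1: z - w = -1; constraint 5: w + v = 5; constraint 8: y + v = 2, and the others follow.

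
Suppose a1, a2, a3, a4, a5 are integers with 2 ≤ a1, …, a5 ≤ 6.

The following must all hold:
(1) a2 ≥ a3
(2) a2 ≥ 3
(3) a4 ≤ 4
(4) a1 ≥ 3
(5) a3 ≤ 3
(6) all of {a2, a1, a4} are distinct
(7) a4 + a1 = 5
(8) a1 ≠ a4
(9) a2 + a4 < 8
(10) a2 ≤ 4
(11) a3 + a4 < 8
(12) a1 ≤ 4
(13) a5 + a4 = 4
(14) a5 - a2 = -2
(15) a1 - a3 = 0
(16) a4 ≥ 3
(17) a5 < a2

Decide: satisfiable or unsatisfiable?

Constraints 2, 3, 4, 10, 12, and 16 confine each of a2, a1, a4 to the 2 values {3, 4}.
Constraint 6 requires all 3 of them to be distinct, but only 2 values are available — impossible by the pigeonhole principle.

Unsatisfiable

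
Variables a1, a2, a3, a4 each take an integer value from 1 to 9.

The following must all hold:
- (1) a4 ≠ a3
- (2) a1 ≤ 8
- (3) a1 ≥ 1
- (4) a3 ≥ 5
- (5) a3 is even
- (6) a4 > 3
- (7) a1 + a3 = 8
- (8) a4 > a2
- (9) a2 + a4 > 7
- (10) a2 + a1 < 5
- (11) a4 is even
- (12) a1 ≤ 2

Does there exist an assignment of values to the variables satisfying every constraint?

Satisfiable

Take a1 = 2, a2 = 2, a3 = 6, a4 = 8. Then constraint 7: a1 + a3 = 8; constraint 9: a2 + a4 = 10, and every other listed constraint is also met.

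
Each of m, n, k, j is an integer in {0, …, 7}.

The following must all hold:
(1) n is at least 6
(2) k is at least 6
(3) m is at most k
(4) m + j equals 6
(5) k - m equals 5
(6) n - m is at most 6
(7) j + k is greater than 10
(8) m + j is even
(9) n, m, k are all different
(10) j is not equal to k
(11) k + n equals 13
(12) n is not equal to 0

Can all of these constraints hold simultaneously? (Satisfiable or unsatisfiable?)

Satisfiable

Take m = 2, n = 6, k = 7, j = 4. Then constraint 4: m + j = 6; constraint 5: k - m = 5, and every other listed constraint is also met.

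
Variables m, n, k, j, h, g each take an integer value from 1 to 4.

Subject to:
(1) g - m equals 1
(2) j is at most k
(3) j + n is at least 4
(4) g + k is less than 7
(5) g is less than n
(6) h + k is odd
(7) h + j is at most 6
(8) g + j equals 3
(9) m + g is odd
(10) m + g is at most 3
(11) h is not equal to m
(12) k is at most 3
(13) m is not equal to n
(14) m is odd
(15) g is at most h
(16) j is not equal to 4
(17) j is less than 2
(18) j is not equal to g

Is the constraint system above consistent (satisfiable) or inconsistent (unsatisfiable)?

Satisfiable

Take m = 1, n = 4, k = 3, j = 1, h = 2, g = 2. Then constraint 1: g - m = 1; constraint 3: j + n = 5; constraint 4: g + k = 5, and every other listed constraint is also met.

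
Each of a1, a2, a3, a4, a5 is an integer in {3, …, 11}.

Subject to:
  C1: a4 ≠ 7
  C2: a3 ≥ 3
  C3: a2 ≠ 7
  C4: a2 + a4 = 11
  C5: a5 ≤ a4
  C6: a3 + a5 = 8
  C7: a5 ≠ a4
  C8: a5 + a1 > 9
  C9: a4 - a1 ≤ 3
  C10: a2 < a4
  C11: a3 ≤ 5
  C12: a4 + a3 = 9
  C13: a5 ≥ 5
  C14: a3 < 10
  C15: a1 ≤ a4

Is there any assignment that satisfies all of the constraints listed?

Setting (a1, a2, a3, a4, a5) = (6, 5, 3, 6, 5) satisfies everything: constraint 4: a2 + a4 = 11; constraint 6: a3 + a5 = 8; constraint 8: a5 + a1 = 11, and the others follow.

Satisfiable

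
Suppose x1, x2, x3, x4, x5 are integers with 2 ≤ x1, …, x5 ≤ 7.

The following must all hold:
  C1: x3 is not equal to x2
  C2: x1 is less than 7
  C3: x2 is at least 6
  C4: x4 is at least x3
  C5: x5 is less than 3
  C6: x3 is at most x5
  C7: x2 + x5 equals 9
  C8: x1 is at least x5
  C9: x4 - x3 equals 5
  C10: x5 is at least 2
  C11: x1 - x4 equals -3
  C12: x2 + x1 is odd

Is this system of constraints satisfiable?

One satisfying assignment is x1 = 4, x2 = 7, x3 = 2, x4 = 7, x5 = 2.
For the less obvious constraints — constraint 7: x2 + x5 = 9; constraint 9: x4 - x3 = 5 — and the others hold by inspection.

Satisfiable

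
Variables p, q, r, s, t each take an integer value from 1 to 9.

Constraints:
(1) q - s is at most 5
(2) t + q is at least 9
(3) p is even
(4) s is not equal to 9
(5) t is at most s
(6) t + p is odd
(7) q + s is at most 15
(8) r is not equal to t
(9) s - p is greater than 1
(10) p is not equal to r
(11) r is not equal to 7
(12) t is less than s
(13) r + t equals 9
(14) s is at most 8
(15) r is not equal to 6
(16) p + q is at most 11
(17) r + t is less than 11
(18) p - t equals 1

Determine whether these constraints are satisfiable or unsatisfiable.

Satisfiable

Try p = 2, q = 8, r = 8, s = 5, t = 1.
Check constraint 1: q - s = 3; constraint 2: t + q = 9; constraint 7: q + s = 13. The remaining constraints are straightforward to verify.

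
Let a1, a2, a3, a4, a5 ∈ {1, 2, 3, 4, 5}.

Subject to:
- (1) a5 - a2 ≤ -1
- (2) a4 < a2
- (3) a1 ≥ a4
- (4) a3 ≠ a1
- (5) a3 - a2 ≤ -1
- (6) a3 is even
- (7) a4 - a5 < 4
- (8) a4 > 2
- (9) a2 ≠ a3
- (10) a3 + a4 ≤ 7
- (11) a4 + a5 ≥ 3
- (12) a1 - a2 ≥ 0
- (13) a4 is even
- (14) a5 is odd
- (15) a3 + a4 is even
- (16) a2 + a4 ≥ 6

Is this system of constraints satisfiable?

Take a1 = 5, a2 = 5, a3 = 2, a4 = 4, a5 = 1. Then constraint 1: a5 - a2 = -4; constraint 5: a3 - a2 = -3, and every other listed constraint is also met.

Satisfiable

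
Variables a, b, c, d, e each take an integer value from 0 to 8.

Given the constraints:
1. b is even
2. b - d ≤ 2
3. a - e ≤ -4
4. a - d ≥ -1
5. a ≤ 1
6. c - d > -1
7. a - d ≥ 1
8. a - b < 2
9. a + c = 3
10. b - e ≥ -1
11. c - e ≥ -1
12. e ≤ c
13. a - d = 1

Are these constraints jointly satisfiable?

Unsatisfiable

Constraints 2, 3, 7, and 10 give e − a ≥ 4, a − d ≥ 1, d − b ≥ -2, b − e ≥ -1.
Adding all 4 inequalities: the left sides telescope to 0, and the right sides sum to 4 + 1 + (-2) + (-1) = 2. So 0 ≥ 2, which is false.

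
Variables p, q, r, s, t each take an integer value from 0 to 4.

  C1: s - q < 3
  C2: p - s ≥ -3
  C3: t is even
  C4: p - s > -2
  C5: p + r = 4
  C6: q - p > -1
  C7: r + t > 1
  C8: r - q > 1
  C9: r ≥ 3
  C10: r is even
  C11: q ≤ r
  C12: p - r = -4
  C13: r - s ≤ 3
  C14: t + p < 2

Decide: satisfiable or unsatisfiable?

One satisfying assignment is p = 0, q = 1, r = 4, s = 1, t = 0.
For the less obvious constraints — constraint 1: s - q = 0; constraint 2: p - s = -1; constraint 4: p - s = -1 — and the others hold by inspection.

Satisfiable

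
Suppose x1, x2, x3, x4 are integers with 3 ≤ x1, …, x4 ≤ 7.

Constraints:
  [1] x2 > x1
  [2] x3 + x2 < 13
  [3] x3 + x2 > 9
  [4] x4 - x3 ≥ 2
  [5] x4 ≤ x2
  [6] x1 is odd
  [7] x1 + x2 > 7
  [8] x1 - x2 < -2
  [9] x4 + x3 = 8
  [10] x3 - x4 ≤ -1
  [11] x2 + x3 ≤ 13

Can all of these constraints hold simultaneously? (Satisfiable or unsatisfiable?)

Satisfiable

Take x1 = 3, x2 = 7, x3 = 3, x4 = 5. Then constraint 2: x3 + x2 = 10; constraint 3: x3 + x2 = 10, and every other listed constraint is also met.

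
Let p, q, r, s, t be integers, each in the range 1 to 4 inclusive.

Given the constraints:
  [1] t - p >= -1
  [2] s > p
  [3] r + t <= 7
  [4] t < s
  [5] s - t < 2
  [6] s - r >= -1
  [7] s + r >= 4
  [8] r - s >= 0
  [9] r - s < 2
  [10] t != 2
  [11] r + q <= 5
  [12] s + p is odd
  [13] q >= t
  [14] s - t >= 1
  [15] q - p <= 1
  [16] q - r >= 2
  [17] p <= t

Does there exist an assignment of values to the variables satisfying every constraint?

Constraints 1, 8, 14, 15, and 16 give r − s ≥ 0, s − t ≥ 1, t − p ≥ -1, p − q ≥ -1, q − r ≥ 2.
Adding all 5 inequalities: the left sides telescope to 0, and the right sides sum to 0 + 1 + (-1) + (-1) + 2 = 1. So 0 ≥ 1, which is false.

Unsatisfiable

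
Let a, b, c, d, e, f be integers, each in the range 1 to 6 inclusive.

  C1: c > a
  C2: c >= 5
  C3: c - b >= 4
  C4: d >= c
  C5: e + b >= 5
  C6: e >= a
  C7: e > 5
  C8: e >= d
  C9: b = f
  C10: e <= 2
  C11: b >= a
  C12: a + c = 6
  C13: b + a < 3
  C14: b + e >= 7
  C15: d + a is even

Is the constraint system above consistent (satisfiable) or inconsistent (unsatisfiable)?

Unsatisfiable

From constraints 2 and 4: d ≥ c and c ≥ 5, so d ≥ 5. From constraints 8 and 10: d ≤ e and e ≤ 2, so d ≤ 2. But 2 < 5, so no value of d works.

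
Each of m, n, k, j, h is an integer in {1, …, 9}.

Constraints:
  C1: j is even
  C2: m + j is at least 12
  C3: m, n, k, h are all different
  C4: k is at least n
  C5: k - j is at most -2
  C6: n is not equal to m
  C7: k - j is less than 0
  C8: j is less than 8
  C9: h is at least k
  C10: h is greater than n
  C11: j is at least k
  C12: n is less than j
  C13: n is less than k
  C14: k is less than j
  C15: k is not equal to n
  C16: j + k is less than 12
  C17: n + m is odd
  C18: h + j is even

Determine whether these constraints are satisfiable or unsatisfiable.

Take m = 6, n = 1, k = 4, j = 6, h = 8. Then constraint 2: m + j = 12; constraint 5: k - j = -2; constraint 7: k - j = -2, and every other listed constraint is also met.

Satisfiable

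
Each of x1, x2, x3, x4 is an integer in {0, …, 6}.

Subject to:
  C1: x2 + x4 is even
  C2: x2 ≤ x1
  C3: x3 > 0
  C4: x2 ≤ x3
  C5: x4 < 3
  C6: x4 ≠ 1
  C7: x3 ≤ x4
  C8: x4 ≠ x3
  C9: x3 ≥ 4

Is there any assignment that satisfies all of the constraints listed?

Unsatisfiable

From constraints 7 and 9: x4 ≥ x3 and x3 ≥ 4, so x4 ≥ 4. From constraint 5: x4 ≤ 2. But 2 < 4, so no value of x4 works.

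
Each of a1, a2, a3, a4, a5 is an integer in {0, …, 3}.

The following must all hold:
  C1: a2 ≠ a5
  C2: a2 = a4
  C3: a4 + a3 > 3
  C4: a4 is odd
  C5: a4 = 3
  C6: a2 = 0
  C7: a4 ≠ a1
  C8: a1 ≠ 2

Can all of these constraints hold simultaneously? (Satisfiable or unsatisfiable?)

Constraint 6 fixes a2 = 0 and constraint 5 fixes a4 = 3, but constraint 2 requires a2 = a4. Since 0 ≠ 3, contradiction.

Unsatisfiable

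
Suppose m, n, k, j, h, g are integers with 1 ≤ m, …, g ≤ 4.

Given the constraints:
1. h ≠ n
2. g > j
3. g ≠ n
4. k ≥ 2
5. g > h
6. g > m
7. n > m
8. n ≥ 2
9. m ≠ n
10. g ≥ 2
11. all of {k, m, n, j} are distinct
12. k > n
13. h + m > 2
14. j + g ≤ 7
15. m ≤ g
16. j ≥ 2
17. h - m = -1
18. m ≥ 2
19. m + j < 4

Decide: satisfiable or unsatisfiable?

Constraints 4, 8, 16, and 18 confine each of k, m, n, j to the 3 values {2, …, 4} (the domain already gives each ≤ 4).
Constraint 11 requires all 4 of them to be distinct, but only 3 values are available — impossible by the pigeonhole principle.

Unsatisfiable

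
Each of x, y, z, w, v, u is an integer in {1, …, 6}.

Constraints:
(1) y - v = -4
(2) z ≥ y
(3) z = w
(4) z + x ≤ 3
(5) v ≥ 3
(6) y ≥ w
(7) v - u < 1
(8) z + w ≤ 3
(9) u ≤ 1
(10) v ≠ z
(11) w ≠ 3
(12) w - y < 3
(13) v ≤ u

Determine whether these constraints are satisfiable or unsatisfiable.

From constraint 5: v ≥ 3. From constraints 9 and 13: v ≤ u and u ≤ 1, so v ≤ 1. But 1 < 3, so no value of v works.

Unsatisfiable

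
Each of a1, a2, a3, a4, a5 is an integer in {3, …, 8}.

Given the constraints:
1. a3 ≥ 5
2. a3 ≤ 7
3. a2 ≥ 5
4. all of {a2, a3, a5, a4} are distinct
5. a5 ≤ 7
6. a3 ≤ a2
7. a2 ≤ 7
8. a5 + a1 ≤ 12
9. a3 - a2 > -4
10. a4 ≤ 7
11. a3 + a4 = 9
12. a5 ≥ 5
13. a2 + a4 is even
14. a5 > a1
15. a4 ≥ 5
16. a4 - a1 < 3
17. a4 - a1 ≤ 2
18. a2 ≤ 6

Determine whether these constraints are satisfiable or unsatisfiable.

Unsatisfiable

Constraints 1, 2, 3, 5, 7, 10, 12, and 15 confine each of a2, a3, a5, a4 to the 3 values {5, …, 7}.
Constraint 4 requires all 4 of them to be distinct, but only 3 values are available — impossible by the pigeonhole principle.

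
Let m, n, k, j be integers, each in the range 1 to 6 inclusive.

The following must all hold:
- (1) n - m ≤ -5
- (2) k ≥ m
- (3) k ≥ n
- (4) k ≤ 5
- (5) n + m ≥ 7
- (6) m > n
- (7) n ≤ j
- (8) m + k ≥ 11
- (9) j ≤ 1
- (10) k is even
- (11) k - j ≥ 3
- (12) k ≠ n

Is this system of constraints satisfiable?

From constraints 7 and 9: n ≤ j ≤ 1. From constraints 2 and 4: m ≤ k ≤ 5. Hence n + m ≤ 6. But constraint 5 requires n + m ≥ 7, and 7 > 6. Contradiction.

Unsatisfiable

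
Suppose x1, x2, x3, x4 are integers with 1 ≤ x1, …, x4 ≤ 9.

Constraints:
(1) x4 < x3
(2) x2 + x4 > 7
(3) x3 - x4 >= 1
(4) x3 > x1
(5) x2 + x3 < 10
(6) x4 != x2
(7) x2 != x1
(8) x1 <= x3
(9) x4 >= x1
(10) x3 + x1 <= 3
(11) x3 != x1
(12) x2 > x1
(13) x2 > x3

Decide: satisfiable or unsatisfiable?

The assignment x1 = 1, x2 = 7, x3 = 2, x4 = 1 works:
  constraint 2 holds since x2 + x4 = 8.
  constraint 3 holds since x3 - x4 = 1.
  constraint 5 holds since x2 + x3 = 9.
The rest check out directly.

Satisfiable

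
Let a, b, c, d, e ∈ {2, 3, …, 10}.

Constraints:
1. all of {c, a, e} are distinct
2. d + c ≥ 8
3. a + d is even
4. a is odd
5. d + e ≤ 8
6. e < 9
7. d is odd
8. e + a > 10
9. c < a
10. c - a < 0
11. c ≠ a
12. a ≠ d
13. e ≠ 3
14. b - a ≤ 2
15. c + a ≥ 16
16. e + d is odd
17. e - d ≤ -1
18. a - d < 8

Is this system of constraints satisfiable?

Try a = 9, b = 9, c = 8, d = 3, e = 2.
Check constraint 2: d + c = 11; constraint 5: d + e = 5; constraint 8: e + a = 11. The remaining constraints are straightforward to verify.

Satisfiable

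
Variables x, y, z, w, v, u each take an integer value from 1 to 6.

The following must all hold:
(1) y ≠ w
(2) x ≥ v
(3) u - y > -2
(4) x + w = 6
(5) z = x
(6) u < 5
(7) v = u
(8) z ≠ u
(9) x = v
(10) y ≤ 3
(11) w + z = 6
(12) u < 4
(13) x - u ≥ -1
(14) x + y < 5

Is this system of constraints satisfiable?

From constraints 5, 7, and 9, z = x = v = u, so z = u. But constraint 8 says z ≠ u. Contradiction.

Unsatisfiable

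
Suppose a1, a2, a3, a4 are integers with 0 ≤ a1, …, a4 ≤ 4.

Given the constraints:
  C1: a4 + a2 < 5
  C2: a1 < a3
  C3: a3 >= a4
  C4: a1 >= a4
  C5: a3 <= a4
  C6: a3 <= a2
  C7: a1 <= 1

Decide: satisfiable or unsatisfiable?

Unsatisfiable

Constraints 2, 4, and 5 give a3 ≤ a4, a4 ≤ a1, a1 < a3. Chaining: a3 ≤ a4 ≤ a1 < a3, which forces a3 < a3 — impossible.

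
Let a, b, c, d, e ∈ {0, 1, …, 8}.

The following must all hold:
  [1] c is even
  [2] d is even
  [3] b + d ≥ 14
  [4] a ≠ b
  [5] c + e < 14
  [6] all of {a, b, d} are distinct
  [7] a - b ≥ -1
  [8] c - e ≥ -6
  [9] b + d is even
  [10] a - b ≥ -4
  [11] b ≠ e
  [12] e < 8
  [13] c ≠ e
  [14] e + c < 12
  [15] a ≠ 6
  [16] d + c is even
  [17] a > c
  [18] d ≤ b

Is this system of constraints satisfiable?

The assignment a = 7, b = 8, c = 4, d = 6, e = 7 works:
  constraint 3 holds since b + d = 14.
  constraint 5 holds since c + e = 11.
The rest check out directly.

Satisfiable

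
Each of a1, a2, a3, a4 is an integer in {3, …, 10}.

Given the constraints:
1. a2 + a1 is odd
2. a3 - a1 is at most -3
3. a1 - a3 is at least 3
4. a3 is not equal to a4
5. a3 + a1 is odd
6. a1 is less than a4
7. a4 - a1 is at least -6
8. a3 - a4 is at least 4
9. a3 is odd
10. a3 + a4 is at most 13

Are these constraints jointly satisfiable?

Constraints 3, 7, and 8 give a4 − a1 ≥ -6, a1 − a3 ≥ 3, a3 − a4 ≥ 4.
Adding all 3 inequalities: the left sides telescope to 0, and the right sides sum to (-6) + 3 + 4 = 1. So 0 ≥ 1, which is false.

Unsatisfiable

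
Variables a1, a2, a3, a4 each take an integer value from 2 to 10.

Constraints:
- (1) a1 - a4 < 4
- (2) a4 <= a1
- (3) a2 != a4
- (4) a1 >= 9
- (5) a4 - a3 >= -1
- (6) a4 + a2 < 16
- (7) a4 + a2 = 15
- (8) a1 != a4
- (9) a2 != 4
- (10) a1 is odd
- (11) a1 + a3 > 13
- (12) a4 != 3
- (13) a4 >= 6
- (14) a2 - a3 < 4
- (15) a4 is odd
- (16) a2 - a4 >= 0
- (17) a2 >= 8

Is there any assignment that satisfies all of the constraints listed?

Satisfiable

Take a1 = 9, a2 = 8, a3 = 7, a4 = 7. Then constraint 1: a1 - a4 = 2; constraint 5: a4 - a3 = 0, and every other listed constraint is also met.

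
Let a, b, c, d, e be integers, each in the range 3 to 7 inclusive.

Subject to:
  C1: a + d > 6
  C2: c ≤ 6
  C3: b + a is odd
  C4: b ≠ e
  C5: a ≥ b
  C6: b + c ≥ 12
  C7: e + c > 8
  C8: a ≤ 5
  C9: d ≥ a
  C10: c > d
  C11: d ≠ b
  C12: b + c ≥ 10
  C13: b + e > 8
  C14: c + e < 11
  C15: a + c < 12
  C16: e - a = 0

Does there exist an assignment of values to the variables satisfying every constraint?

From constraints 5 and 8: b ≤ a ≤ 5. From constraint 2: c ≤ 6. Hence b + c ≤ 11. But constraint 6 requires b + c ≥ 12, and 12 > 11. Contradiction.

Unsatisfiable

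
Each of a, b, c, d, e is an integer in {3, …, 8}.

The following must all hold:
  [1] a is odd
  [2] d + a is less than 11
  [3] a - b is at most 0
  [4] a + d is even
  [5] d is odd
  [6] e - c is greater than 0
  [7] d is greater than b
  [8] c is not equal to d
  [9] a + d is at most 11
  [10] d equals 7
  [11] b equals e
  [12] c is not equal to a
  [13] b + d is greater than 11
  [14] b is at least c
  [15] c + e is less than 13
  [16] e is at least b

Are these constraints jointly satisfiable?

Satisfiable

Try a = 3, b = 6, c = 4, d = 7, e = 6.
Check constraint 2: d + a = 10; constraint 3: a - b = -3. The remaining constraints are straightforward to verify.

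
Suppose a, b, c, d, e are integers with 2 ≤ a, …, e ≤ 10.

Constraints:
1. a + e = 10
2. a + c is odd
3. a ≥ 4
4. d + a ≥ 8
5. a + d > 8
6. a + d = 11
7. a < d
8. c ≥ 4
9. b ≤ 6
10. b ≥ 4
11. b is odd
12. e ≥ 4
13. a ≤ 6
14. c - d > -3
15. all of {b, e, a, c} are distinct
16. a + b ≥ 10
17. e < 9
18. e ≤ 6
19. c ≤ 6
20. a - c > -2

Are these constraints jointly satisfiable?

Unsatisfiable

Constraints 3, 8, 9, 10, 12, 13, 18, and 19 confine each of b, e, a, c to the 3 values {4, …, 6}.
Constraint 15 requires all 4 of them to be distinct, but only 3 values are available — impossible by the pigeonhole principle.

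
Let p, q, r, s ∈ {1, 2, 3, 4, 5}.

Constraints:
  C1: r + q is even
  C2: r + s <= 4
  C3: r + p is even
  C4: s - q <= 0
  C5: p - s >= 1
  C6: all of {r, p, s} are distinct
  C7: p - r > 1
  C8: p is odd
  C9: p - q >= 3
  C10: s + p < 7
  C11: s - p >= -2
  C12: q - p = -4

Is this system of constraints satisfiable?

Constraints 4, 9, and 11 give s − p ≥ -2, p − q ≥ 3, q − s ≥ 0.
Adding all 3 inequalities: the left sides telescope to 0, and the right sides sum to (-2) + 3 + 0 = 1. So 0 ≥ 1, which is false.

Unsatisfiable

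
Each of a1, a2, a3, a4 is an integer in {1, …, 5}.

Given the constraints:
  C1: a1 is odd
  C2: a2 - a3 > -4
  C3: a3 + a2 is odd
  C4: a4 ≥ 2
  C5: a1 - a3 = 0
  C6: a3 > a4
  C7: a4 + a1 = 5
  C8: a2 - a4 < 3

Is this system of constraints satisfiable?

Satisfiable

Setting (a1, a2, a3, a4) = (3, 2, 3, 2) satisfies everything: constraint 2: a2 - a3 = -1; constraint 5: a1 - a3 = 0; constraint 7: a4 + a1 = 5, and the others follow.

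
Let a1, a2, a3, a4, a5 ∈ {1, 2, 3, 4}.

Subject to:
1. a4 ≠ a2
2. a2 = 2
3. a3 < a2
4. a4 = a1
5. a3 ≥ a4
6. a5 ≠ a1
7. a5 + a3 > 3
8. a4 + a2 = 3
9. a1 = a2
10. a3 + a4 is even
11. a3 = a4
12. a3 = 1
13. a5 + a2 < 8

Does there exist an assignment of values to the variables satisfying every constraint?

Constraint 12 fixes a3 = 1 and constraint 2 fixes a2 = 2. Constraints 4, 9, and 11 give a3 = a4 = a1 = a2, so a3 = a2. But 1 ≠ 2 — contradiction.

Unsatisfiable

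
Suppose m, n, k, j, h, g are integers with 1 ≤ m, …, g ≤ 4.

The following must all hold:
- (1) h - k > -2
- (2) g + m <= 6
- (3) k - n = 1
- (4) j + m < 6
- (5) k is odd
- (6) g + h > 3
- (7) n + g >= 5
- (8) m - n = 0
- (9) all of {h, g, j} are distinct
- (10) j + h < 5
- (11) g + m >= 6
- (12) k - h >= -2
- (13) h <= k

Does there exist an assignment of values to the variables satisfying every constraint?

Satisfiable

One satisfying assignment is m = 2, n = 2, k = 3, j = 1, h = 2, g = 4.
For the less obvious constraints — constraint 1: h - k = -1; constraint 2: g + m = 6 — and the others hold by inspection.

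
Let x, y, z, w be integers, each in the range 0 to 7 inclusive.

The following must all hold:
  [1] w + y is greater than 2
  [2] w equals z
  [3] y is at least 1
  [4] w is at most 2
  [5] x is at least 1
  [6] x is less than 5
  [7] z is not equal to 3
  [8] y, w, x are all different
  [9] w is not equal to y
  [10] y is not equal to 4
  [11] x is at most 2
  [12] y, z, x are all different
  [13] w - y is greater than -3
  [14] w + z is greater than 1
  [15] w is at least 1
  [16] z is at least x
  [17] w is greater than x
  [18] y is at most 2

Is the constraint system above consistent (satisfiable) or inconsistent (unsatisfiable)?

Constraints 3, 4, 5, 11, 15, and 18 confine each of y, w, x to the 2 values {1, 2}.
Constraint 8 requires all 3 of them to be distinct, but only 2 values are available — impossible by the pigeonhole principle.

Unsatisfiable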